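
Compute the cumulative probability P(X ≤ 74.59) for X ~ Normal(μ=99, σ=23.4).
0.148437

We have X ~ Normal(μ=99, σ=23.4).

The CDF gives us P(X ≤ k).

Using the CDF:
P(X ≤ 74.59) = 0.148437

This means there's approximately a 14.8% chance that X is at most 74.59.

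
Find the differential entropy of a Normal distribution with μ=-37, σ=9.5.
3.6702 nats

We have X ~ Normal(μ=-37, σ=9.5).

The differential entropy measures the uncertainty or information content of the distribution.

For a Normal distribution with μ=-37, σ=9.5:
h(X) = 3.6702 nats

(In bits, this would be 5.2950 bits.)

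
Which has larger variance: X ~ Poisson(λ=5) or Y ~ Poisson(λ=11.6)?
Y has larger variance (11.6000 > 5.0000)

Compute the variance for each distribution:

X ~ Poisson(λ=5):
Var(X) = 5.0000

Y ~ Poisson(λ=11.6):
Var(Y) = 11.6000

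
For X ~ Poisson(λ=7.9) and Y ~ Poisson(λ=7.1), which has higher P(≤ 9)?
Y has higher probability (P(Y ≤ 9) = 0.8202 > P(X ≤ 9) = 0.7290)

Compute P(≤ 9) for each distribution:

X ~ Poisson(λ=7.9):
P(X ≤ 9) = 0.7290

Y ~ Poisson(λ=7.1):
P(Y ≤ 9) = 0.8202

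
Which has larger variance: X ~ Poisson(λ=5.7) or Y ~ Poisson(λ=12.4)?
Y has larger variance (12.4000 > 5.7000)

Compute the variance for each distribution:

X ~ Poisson(λ=5.7):
Var(X) = 5.7000

Y ~ Poisson(λ=12.4):
Var(Y) = 12.4000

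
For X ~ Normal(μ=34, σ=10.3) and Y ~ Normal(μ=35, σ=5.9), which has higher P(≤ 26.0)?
X has higher probability (P(X ≤ 26.0) = 0.2187 > P(Y ≤ 26.0) = 0.0636)

Compute P(≤ 26.0) for each distribution:

X ~ Normal(μ=34, σ=10.3):
P(X ≤ 26.0) = 0.2187

Y ~ Normal(μ=35, σ=5.9):
P(Y ≤ 26.0) = 0.0636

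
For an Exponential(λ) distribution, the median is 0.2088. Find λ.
λ = 3.3197

For X ~ Exponential(λ), the CDF is F(x) = 1 - e^(-λx).
The median m satisfies F(m) = 0.5:
1 - e^(-λm) = 0.5
e^(-λm) = 0.5
λm = ln(2)
m = ln(2) / λ

Given m = 0.2088:
λ = ln(2) / 0.2088 = 0.693147 / 0.2088 = 3.3197

Verification: ln(2) / 3.3197 = 0.2088 ✓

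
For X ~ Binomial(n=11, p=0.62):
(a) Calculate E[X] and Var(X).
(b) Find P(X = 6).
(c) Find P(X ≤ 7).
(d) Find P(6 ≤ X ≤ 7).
(a) E[X] = 6.8200, Var(X) = 2.5916
(b) P(X = 6) = 0.207927
(c) P(X ≤ 7) = 0.654520
(d) P(6 ≤ X ≤ 7) = 0.450247

We have X ~ Binomial(n=11, p=0.62).

(a) Moments:
E[X] = 6.8200
Var(X) = 2.5916
σ = √Var(X) = 1.6098

(b) Point probability using PMF:
P(X = 6) = 0.207927

(c) Cumulative probability using CDF:
P(X ≤ 7) = F(7) = 0.654520

(d) Range probability:
P(6 ≤ X ≤ 7) = P(X ≤ 7) - P(X ≤ 5)
                   = F(7) - F(5)
                   = 0.654520 - 0.204272
                   = 0.450247

This means approximately 45.0% of outcomes fall in the interval [6, 7].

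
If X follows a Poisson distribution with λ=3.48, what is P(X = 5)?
0.131030

We have X ~ Poisson(λ=3.48).

For a Poisson distribution, the PMF gives us the probability of each outcome.

Using the PMF formula:
P(X = 5) = 0.131030

Rounded to 4 decimal places: 0.1310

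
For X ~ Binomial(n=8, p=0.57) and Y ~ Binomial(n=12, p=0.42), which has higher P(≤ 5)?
X has higher probability (P(X ≤ 5) = 0.7440 > P(Y ≤ 5) = 0.6111)

Compute P(≤ 5) for each distribution:

X ~ Binomial(n=8, p=0.57):
P(X ≤ 5) = 0.7440

Y ~ Binomial(n=12, p=0.42):
P(Y ≤ 5) = 0.6111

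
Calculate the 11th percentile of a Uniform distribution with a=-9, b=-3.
-8.3400

We have X ~ Uniform(a=-9, b=-3).

We want to find x such that P(X ≤ x) = 0.11.

This is the 11th percentile, which means 11% of values fall below this point.

Using the inverse CDF (quantile function):
x = F⁻¹(0.11) = -8.3400

Verification: P(X ≤ -8.3400) = 0.11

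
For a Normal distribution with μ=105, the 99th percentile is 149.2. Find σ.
σ = 18.9997

For X ~ Normal(μ, σ), the p-th percentile satisfies x = μ + z_p × σ,
where z_p = Φ⁻¹(p) is the standard normal quantile.

Step 1: z_{0.99} = Φ⁻¹(0.99) = 2.3263

Step 2: Solve for σ:
149.2 = 105 + 2.3263 × σ
σ = (149.2 - 105) / 2.3263
σ = 44.20 / 2.3263
σ = 18.9997

Verification: μ + z × σ = 105 + 2.3263 × 18.9997 = 149.20 ✓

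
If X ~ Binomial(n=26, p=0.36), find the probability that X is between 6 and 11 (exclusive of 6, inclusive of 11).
0.690748

We have X ~ Binomial(n=26, p=0.36).

To find P(6 < X ≤ 11), we use:
P(6 < X ≤ 11) = P(X ≤ 11) - P(X ≤ 6)
                 = F(11) - F(6)
                 = 0.810180 - 0.119432
                 = 0.690748

So there's approximately a 69.1% chance that X falls in this range.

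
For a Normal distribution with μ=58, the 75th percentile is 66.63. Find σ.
σ = 12.7949

For X ~ Normal(μ, σ), the p-th percentile satisfies x = μ + z_p × σ,
where z_p = Φ⁻¹(p) is the standard normal quantile.

Step 1: z_{0.75} = Φ⁻¹(0.75) = 0.6745

Step 2: Solve for σ:
66.63 = 58 + 0.6745 × σ
σ = (66.63 - 58) / 0.6745
σ = 8.63 / 0.6745
σ = 12.7949

Verification: μ + z × σ = 58 + 0.6745 × 12.7949 = 66.63 ✓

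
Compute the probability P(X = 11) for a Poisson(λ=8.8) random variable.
0.092547

We have X ~ Poisson(λ=8.8).

For a Poisson distribution, the PMF gives us the probability of each outcome.

Using the PMF formula:
P(X = 11) = 0.092547

Rounded to 4 decimal places: 0.0925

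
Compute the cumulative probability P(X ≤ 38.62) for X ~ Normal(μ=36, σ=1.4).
0.969357

We have X ~ Normal(μ=36, σ=1.4).

The CDF gives us P(X ≤ k).

Using the CDF:
P(X ≤ 38.62) = 0.969357

This means there's approximately a 96.9% chance that X is at most 38.62.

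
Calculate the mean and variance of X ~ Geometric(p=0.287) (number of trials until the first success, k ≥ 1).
E[X] = 3.4843, Var(X) = 8.6562

We have X ~ Geometric(p=0.287) (number of trials until the first success, k ≥ 1).

For a Geometric distribution with p=0.287 (number of trials until the first success, k ≥ 1):

Expected value:
E[X] = 3.4843

Variance:
Var(X) = 8.6562

Standard deviation:
σ = √Var(X) = 2.9421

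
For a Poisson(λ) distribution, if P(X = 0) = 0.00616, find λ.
λ = 5.0897

For a Poisson(λ) distribution, the PMF at 0 is:
P(X = 0) = λ^0 e^(-λ) / 0! = e^(-λ)

Given P(X = 0) = 0.00616:
e^(-λ) = 0.00616
-λ = ln(0.00616)
λ = -ln(0.00616) = 5.0897

Verification: e^(-5.0897) = 0.00616 ✓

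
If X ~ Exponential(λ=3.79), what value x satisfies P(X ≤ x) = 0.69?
0.3090

We have X ~ Exponential(λ=3.79).

We want to find x such that P(X ≤ x) = 0.69.

This is the 69th percentile, which means 69% of values fall below this point.

Using the inverse CDF (quantile function):
x = F⁻¹(0.69) = 0.3090

Verification: P(X ≤ 0.3090) = 0.69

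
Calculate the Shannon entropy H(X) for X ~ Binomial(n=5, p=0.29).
1.4011 nats

We have X ~ Binomial(n=5, p=0.29).

The Shannon entropy measures the uncertainty or information content of the distribution.

For a Binomial distribution with n=5, p=0.29:
H(X) = 1.4011 nats

(In bits, this would be 2.0214 bits.)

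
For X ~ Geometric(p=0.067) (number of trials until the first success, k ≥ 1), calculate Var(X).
207.8414

We have X ~ Geometric(p=0.067) (number of trials until the first success, k ≥ 1).

For a Geometric distribution with p=0.067 (number of trials until the first success, k ≥ 1):
Var(X) = 207.8414

The variance measures the spread of the distribution around the mean.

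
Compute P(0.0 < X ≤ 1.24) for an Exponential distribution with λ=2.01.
0.917289

We have X ~ Exponential(λ=2.01).

To find P(0.0 < X ≤ 1.24), we use:
P(0.0 < X ≤ 1.24) = P(X ≤ 1.24) - P(X ≤ 0.0)
                 = F(1.24) - F(0.0)
                 = 0.917289 - 0.000000
                 = 0.917289

So there's approximately a 91.7% chance that X falls in this range.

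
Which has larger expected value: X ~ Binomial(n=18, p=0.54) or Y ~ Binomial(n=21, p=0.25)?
X has larger mean (9.7200 > 5.2500)

Compute the expected value for each distribution:

X ~ Binomial(n=18, p=0.54):
E[X] = 9.7200

Y ~ Binomial(n=21, p=0.25):
E[Y] = 5.2500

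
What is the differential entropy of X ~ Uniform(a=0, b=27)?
3.2958 nats

We have X ~ Uniform(a=0, b=27).

The differential entropy measures the uncertainty or information content of the distribution.

For a Uniform distribution with a=0, b=27:
h(X) = 3.2958 nats

(In bits, this would be 4.7549 bits.)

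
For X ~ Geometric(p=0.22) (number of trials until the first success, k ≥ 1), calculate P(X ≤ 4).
0.629849

We have X ~ Geometric(p=0.22) (number of trials until the first success, k ≥ 1).

The CDF gives us P(X ≤ k).

Using the CDF:
P(X ≤ 4) = 0.629849

This means there's approximately a 63.0% chance that X is at most 4.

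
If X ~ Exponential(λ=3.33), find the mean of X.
0.3003

We have X ~ Exponential(λ=3.33).

For an Exponential distribution with λ=3.33:
E[X] = 0.3003

This is the expected (average) value of X.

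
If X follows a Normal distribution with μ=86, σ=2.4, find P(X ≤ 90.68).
0.974412

We have X ~ Normal(μ=86, σ=2.4).

The CDF gives us P(X ≤ k).

Using the CDF:
P(X ≤ 90.68) = 0.974412

This means there's approximately a 97.4% chance that X is at most 90.68.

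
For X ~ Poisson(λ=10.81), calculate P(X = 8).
0.093403

We have X ~ Poisson(λ=10.81).

For a Poisson distribution, the PMF gives us the probability of each outcome.

Using the PMF formula:
P(X = 8) = 0.093403

Rounded to 4 decimal places: 0.0934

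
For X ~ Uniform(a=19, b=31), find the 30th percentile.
22.6000

We have X ~ Uniform(a=19, b=31).

We want to find x such that P(X ≤ x) = 0.3.

This is the 30th percentile, which means 30% of values fall below this point.

Using the inverse CDF (quantile function):
x = F⁻¹(0.3) = 22.6000

Verification: P(X ≤ 22.6000) = 0.3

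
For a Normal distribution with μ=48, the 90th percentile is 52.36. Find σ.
σ = 3.4021

For X ~ Normal(μ, σ), the p-th percentile satisfies x = μ + z_p × σ,
where z_p = Φ⁻¹(p) is the standard normal quantile.

Step 1: z_{0.9} = Φ⁻¹(0.9) = 1.2816

Step 2: Solve for σ:
52.36 = 48 + 1.2816 × σ
σ = (52.36 - 48) / 1.2816
σ = 4.36 / 1.2816
σ = 3.4021

Verification: μ + z × σ = 48 + 1.2816 × 3.4021 = 52.36 ✓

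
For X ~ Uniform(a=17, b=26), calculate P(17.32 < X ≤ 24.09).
0.752222

We have X ~ Uniform(a=17, b=26).

To find P(17.32 < X ≤ 24.09), we use:
P(17.32 < X ≤ 24.09) = P(X ≤ 24.09) - P(X ≤ 17.32)
                 = F(24.09) - F(17.32)
                 = 0.787778 - 0.035556
                 = 0.752222

So there's approximately a 75.2% chance that X falls in this range.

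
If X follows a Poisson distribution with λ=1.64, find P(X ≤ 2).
0.772972

We have X ~ Poisson(λ=1.64).

The CDF gives us P(X ≤ k).

Using the CDF:
P(X ≤ 2) = 0.772972

This means there's approximately a 77.3% chance that X is at most 2.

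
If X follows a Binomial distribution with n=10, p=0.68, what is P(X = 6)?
0.217707

We have X ~ Binomial(n=10, p=0.68).

For a Binomial distribution, the PMF gives us the probability of each outcome.

Using the PMF formula:
P(X = 6) = 0.217707

Rounded to 4 decimal places: 0.2177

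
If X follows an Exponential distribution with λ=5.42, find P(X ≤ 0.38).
0.872495

We have X ~ Exponential(λ=5.42).

The CDF gives us P(X ≤ k).

Using the CDF:
P(X ≤ 0.38) = 0.872495

This means there's approximately a 87.2% chance that X is at most 0.38.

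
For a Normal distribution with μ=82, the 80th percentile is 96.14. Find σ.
σ = 16.8009

For X ~ Normal(μ, σ), the p-th percentile satisfies x = μ + z_p × σ,
where z_p = Φ⁻¹(p) is the standard normal quantile.

Step 1: z_{0.8} = Φ⁻¹(0.8) = 0.8416

Step 2: Solve for σ:
96.14 = 82 + 0.8416 × σ
σ = (96.14 - 82) / 0.8416
σ = 14.14 / 0.8416
σ = 16.8009

Verification: μ + z × σ = 82 + 0.8416 × 16.8009 = 96.14 ✓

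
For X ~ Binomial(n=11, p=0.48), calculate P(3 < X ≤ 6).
0.627669

We have X ~ Binomial(n=11, p=0.48).

To find P(3 < X ≤ 6), we use:
P(3 < X ≤ 6) = P(X ≤ 6) - P(X ≤ 3)
                 = F(6) - F(3)
                 = 0.768832 - 0.141163
                 = 0.627669

So there's approximately a 62.8% chance that X falls in this range.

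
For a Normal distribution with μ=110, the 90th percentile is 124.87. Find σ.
σ = 11.6031

For X ~ Normal(μ, σ), the p-th percentile satisfies x = μ + z_p × σ,
where z_p = Φ⁻¹(p) is the standard normal quantile.

Step 1: z_{0.9} = Φ⁻¹(0.9) = 1.2816

Step 2: Solve for σ:
124.87 = 110 + 1.2816 × σ
σ = (124.87 - 110) / 1.2816
σ = 14.87 / 1.2816
σ = 11.6031

Verification: μ + z × σ = 110 + 1.2816 × 11.6031 = 124.87 ✓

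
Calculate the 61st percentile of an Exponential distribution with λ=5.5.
0.1712

We have X ~ Exponential(λ=5.5).

We want to find x such that P(X ≤ x) = 0.61.

This is the 61st percentile, which means 61% of values fall below this point.

Using the inverse CDF (quantile function):
x = F⁻¹(0.61) = 0.1712

Verification: P(X ≤ 0.1712) = 0.61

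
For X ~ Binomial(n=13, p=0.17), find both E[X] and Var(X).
E[X] = 2.2100, Var(X) = 1.8343

We have X ~ Binomial(n=13, p=0.17).

For a Binomial distribution with n=13, p=0.17:

Expected value:
E[X] = 2.2100

Variance:
Var(X) = 1.8343

Standard deviation:
σ = √Var(X) = 1.3544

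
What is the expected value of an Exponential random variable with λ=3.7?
0.2703

We have X ~ Exponential(λ=3.7).

For an Exponential distribution with λ=3.7:
E[X] = 0.2703

This is the expected (average) value of X.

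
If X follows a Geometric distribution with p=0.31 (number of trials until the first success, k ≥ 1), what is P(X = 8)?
0.023084

We have X ~ Geometric(p=0.31) (number of trials until the first success, k ≥ 1).

For a Geometric distribution, the PMF gives us the probability of each outcome.

Using the PMF formula:
P(X = 8) = 0.023084

Rounded to 4 decimal places: 0.0231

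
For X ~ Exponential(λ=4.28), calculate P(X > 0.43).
0.158754

We have X ~ Exponential(λ=4.28).

P(X > 0.43) = 1 - P(X ≤ 0.43)
                = 1 - F(0.43)
                = 1 - 0.841246
                = 0.158754

So there's approximately a 15.9% chance that X exceeds 0.43.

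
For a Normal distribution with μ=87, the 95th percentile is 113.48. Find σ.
σ = 16.0987

For X ~ Normal(μ, σ), the p-th percentile satisfies x = μ + z_p × σ,
where z_p = Φ⁻¹(p) is the standard normal quantile.

Step 1: z_{0.95} = Φ⁻¹(0.95) = 1.6449

Step 2: Solve for σ:
113.48 = 87 + 1.6449 × σ
σ = (113.48 - 87) / 1.6449
σ = 26.48 / 1.6449
σ = 16.0987

Verification: μ + z × σ = 87 + 1.6449 × 16.0987 = 113.48 ✓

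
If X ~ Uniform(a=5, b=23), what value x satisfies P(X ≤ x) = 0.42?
12.5600

We have X ~ Uniform(a=5, b=23).

We want to find x such that P(X ≤ x) = 0.42.

This is the 42nd percentile, which means 42% of values fall below this point.

Using the inverse CDF (quantile function):
x = F⁻¹(0.42) = 12.5600

Verification: P(X ≤ 12.5600) = 0.42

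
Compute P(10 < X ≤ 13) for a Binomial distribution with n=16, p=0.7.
0.560423

We have X ~ Binomial(n=16, p=0.7).

To find P(10 < X ≤ 13), we use:
P(10 < X ≤ 13) = P(X ≤ 13) - P(X ≤ 10)
                 = F(13) - F(10)
                 = 0.900640 - 0.340218
                 = 0.560423

So there's approximately a 56.0% chance that X falls in this range.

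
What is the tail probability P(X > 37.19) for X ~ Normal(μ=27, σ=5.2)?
0.025020

We have X ~ Normal(μ=27, σ=5.2).

P(X > 37.19) = 1 - P(X ≤ 37.19)
                = 1 - F(37.19)
                = 1 - 0.974980
                = 0.025020

So there's approximately a 2.5% chance that X exceeds 37.19.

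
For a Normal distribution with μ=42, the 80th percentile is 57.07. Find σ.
σ = 17.9059

For X ~ Normal(μ, σ), the p-th percentile satisfies x = μ + z_p × σ,
where z_p = Φ⁻¹(p) is the standard normal quantile.

Step 1: z_{0.8} = Φ⁻¹(0.8) = 0.8416

Step 2: Solve for σ:
57.07 = 42 + 0.8416 × σ
σ = (57.07 - 42) / 0.8416
σ = 15.07 / 0.8416
σ = 17.9059

Verification: μ + z × σ = 42 + 0.8416 × 17.9059 = 57.07 ✓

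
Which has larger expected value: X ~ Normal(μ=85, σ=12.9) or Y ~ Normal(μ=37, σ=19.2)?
X has larger mean (85.0000 > 37.0000)

Compute the expected value for each distribution:

X ~ Normal(μ=85, σ=12.9):
E[X] = 85.0000

Y ~ Normal(μ=37, σ=19.2):
E[Y] = 37.0000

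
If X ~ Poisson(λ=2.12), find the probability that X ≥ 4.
0.165153

We have X ~ Poisson(λ=2.12).

For discrete distributions, P(X ≥ 4) = 1 - P(X ≤ 3).

P(X ≤ 3) = 0.834847
P(X ≥ 4) = 1 - 0.834847 = 0.165153

So there's approximately a 16.5% chance that X is at least 4.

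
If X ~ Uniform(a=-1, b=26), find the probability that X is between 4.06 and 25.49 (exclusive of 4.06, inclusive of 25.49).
0.793704

We have X ~ Uniform(a=-1, b=26).

To find P(4.06 < X ≤ 25.49), we use:
P(4.06 < X ≤ 25.49) = P(X ≤ 25.49) - P(X ≤ 4.06)
                 = F(25.49) - F(4.06)
                 = 0.981111 - 0.187407
                 = 0.793704

So there's approximately a 79.4% chance that X falls in this range.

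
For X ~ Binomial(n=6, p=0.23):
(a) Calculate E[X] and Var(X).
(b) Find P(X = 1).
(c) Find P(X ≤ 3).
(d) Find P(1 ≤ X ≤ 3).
(a) E[X] = 1.3800, Var(X) = 1.0626
(b) P(X = 1) = 0.373536
(c) P(X ≤ 3) = 0.971991
(d) P(1 ≤ X ≤ 3) = 0.763568

We have X ~ Binomial(n=6, p=0.23).

(a) Moments:
E[X] = 1.3800
Var(X) = 1.0626
σ = √Var(X) = 1.0308

(b) Point probability using PMF:
P(X = 1) = 0.373536

(c) Cumulative probability using CDF:
P(X ≤ 3) = F(3) = 0.971991

(d) Range probability:
P(1 ≤ X ≤ 3) = P(X ≤ 3) - P(X ≤ 0)
                   = F(3) - F(0)
                   = 0.971991 - 0.208422
                   = 0.763568

This means approximately 76.4% of outcomes fall in the interval [1, 3].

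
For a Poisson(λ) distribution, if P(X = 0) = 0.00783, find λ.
λ = 4.8498

For a Poisson(λ) distribution, the PMF at 0 is:
P(X = 0) = λ^0 e^(-λ) / 0! = e^(-λ)

Given P(X = 0) = 0.00783:
e^(-λ) = 0.00783
-λ = ln(0.00783)
λ = -ln(0.00783) = 4.8498

Verification: e^(-4.8498) = 0.00783 ✓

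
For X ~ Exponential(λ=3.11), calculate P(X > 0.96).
0.050509

We have X ~ Exponential(λ=3.11).

P(X > 0.96) = 1 - P(X ≤ 0.96)
                = 1 - F(0.96)
                = 1 - 0.949491
                = 0.050509

So there's approximately a 5.1% chance that X exceeds 0.96.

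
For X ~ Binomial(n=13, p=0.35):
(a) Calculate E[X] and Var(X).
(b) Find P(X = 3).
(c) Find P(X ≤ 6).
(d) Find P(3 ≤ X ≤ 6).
(a) E[X] = 4.5500, Var(X) = 2.9575
(b) P(X = 3) = 0.165084
(c) P(X ≤ 6) = 0.870532
(d) P(3 ≤ X ≤ 6) = 0.757340

We have X ~ Binomial(n=13, p=0.35).

(a) Moments:
E[X] = 4.5500
Var(X) = 2.9575
σ = √Var(X) = 1.7197

(b) Point probability using PMF:
P(X = 3) = 0.165084

(c) Cumulative probability using CDF:
P(X ≤ 6) = F(6) = 0.870532

(d) Range probability:
P(3 ≤ X ≤ 6) = P(X ≤ 6) - P(X ≤ 2)
                   = F(6) - F(2)
                   = 0.870532 - 0.113191
                   = 0.757340

This means approximately 75.7% of outcomes fall in the interval [3, 6].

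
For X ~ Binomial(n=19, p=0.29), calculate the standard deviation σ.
1.9779

We have X ~ Binomial(n=19, p=0.29).

For a Binomial distribution with n=19, p=0.29:
σ = √Var(X) = 1.9779

The standard deviation is the square root of the variance.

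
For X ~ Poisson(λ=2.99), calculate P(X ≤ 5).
0.917087

We have X ~ Poisson(λ=2.99).

The CDF gives us P(X ≤ k).

Using the CDF:
P(X ≤ 5) = 0.917087

This means there's approximately a 91.7% chance that X is at most 5.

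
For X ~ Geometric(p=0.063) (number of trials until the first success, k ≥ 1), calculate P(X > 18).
0.309965

We have X ~ Geometric(p=0.063) (number of trials until the first success, k ≥ 1).

P(X > 18) = 1 - P(X ≤ 18)
                = 1 - F(18)
                = 1 - 0.690035
                = 0.309965

So there's approximately a 31.0% chance that X exceeds 18.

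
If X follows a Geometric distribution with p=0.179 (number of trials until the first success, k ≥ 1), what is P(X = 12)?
0.020447

We have X ~ Geometric(p=0.179) (number of trials until the first success, k ≥ 1).

For a Geometric distribution, the PMF gives us the probability of each outcome.

Using the PMF formula:
P(X = 12) = 0.020447

Rounded to 4 decimal places: 0.0204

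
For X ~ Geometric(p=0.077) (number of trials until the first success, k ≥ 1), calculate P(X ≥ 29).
0.106083

We have X ~ Geometric(p=0.077) (number of trials until the first success, k ≥ 1).

For discrete distributions, P(X ≥ 29) = 1 - P(X ≤ 28).

P(X ≤ 28) = 0.893917
P(X ≥ 29) = 1 - 0.893917 = 0.106083

So there's approximately a 10.6% chance that X is at least 29.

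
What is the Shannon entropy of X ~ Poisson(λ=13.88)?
2.7279 nats

We have X ~ Poisson(λ=13.88).

The Shannon entropy measures the uncertainty or information content of the distribution.

For a Poisson distribution with λ=13.88:
H(X) = 2.7279 nats

(In bits, this would be 3.9356 bits.)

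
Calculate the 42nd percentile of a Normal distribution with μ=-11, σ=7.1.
-12.4334

We have X ~ Normal(μ=-11, σ=7.1).

We want to find x such that P(X ≤ x) = 0.42.

This is the 42nd percentile, which means 42% of values fall below this point.

Using the inverse CDF (quantile function):
x = F⁻¹(0.42) = -12.4334

Verification: P(X ≤ -12.4334) = 0.42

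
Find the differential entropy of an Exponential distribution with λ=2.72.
-0.0006 nats

We have X ~ Exponential(λ=2.72).

The differential entropy measures the uncertainty or information content of the distribution.

For an Exponential distribution with λ=2.72:
h(X) = -0.0006 nats

(In bits, this would be -0.0009 bits.)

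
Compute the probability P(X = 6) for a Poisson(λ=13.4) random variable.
0.012183

We have X ~ Poisson(λ=13.4).

For a Poisson distribution, the PMF gives us the probability of each outcome.

Using the PMF formula:
P(X = 6) = 0.012183

Rounded to 4 decimal places: 0.0122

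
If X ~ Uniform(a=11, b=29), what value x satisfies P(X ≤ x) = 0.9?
27.2000

We have X ~ Uniform(a=11, b=29).

We want to find x such that P(X ≤ x) = 0.9.

This is the 90th percentile, which means 90% of values fall below this point.

Using the inverse CDF (quantile function):
x = F⁻¹(0.9) = 27.2000

Verification: P(X ≤ 27.2000) = 0.9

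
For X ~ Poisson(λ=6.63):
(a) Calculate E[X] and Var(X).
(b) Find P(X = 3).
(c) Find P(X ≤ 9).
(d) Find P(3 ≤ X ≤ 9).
(a) E[X] = 6.6300, Var(X) = 6.6300
(b) P(X = 3) = 0.064123
(c) P(X ≤ 9) = 0.865952
(d) P(3 ≤ X ≤ 9) = 0.826864

We have X ~ Poisson(λ=6.63).

(a) Moments:
E[X] = 6.6300
Var(X) = 6.6300
σ = √Var(X) = 2.5749

(b) Point probability using PMF:
P(X = 3) = 0.064123

(c) Cumulative probability using CDF:
P(X ≤ 9) = F(9) = 0.865952

(d) Range probability:
P(3 ≤ X ≤ 9) = P(X ≤ 9) - P(X ≤ 2)
                   = F(9) - F(2)
                   = 0.865952 - 0.039088
                   = 0.826864

This means approximately 82.7% of outcomes fall in the interval [3, 9].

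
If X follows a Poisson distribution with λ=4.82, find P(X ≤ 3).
0.291207

We have X ~ Poisson(λ=4.82).

The CDF gives us P(X ≤ k).

Using the CDF:
P(X ≤ 3) = 0.291207

This means there's approximately a 29.1% chance that X is at most 3.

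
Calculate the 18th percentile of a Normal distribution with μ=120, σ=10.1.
110.7548

We have X ~ Normal(μ=120, σ=10.1).

We want to find x such that P(X ≤ x) = 0.18.

This is the 18th percentile, which means 18% of values fall below this point.

Using the inverse CDF (quantile function):
x = F⁻¹(0.18) = 110.7548

Verification: P(X ≤ 110.7548) = 0.18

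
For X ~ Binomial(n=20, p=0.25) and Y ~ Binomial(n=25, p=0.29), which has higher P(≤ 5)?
X has higher probability (P(X ≤ 5) = 0.6172 > P(Y ≤ 5) = 0.2245)

Compute P(≤ 5) for each distribution:

X ~ Binomial(n=20, p=0.25):
P(X ≤ 5) = 0.6172

Y ~ Binomial(n=25, p=0.29):
P(Y ≤ 5) = 0.2245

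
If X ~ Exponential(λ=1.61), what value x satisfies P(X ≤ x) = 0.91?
1.4956

We have X ~ Exponential(λ=1.61).

We want to find x such that P(X ≤ x) = 0.91.

This is the 91st percentile, which means 91% of values fall below this point.

Using the inverse CDF (quantile function):
x = F⁻¹(0.91) = 1.4956

Verification: P(X ≤ 1.4956) = 0.91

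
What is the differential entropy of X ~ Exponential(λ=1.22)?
0.8011 nats

We have X ~ Exponential(λ=1.22).

The differential entropy measures the uncertainty or information content of the distribution.

For an Exponential distribution with λ=1.22:
h(X) = 0.8011 nats

(In bits, this would be 1.1558 bits.)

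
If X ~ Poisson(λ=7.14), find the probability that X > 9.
0.183980

We have X ~ Poisson(λ=7.14).

P(X > 9) = 1 - P(X ≤ 9)
                = 1 - F(9)
                = 1 - 0.816020
                = 0.183980

So there's approximately a 18.4% chance that X exceeds 9.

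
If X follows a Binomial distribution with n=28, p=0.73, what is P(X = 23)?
0.101323

We have X ~ Binomial(n=28, p=0.73).

For a Binomial distribution, the PMF gives us the probability of each outcome.

Using the PMF formula:
P(X = 23) = 0.101323

Rounded to 4 decimal places: 0.1013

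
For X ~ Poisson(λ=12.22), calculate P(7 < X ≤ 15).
0.747732

We have X ~ Poisson(λ=12.22).

To find P(7 < X ≤ 15), we use:
P(7 < X ≤ 15) = P(X ≤ 15) - P(X ≤ 7)
                 = F(15) - F(7)
                 = 0.828057 - 0.080325
                 = 0.747732

So there's approximately a 74.8% chance that X falls in this range.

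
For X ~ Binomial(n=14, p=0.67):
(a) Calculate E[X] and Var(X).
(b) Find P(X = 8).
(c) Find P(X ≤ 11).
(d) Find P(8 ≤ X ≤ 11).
(a) E[X] = 9.3800, Var(X) = 3.0954
(b) P(X = 8) = 0.157484
(c) P(X ≤ 11) = 0.889908
(d) P(8 ≤ X ≤ 11) = 0.746795

We have X ~ Binomial(n=14, p=0.67).

(a) Moments:
E[X] = 9.3800
Var(X) = 3.0954
σ = √Var(X) = 1.7594

(b) Point probability using PMF:
P(X = 8) = 0.157484

(c) Cumulative probability using CDF:
P(X ≤ 11) = F(11) = 0.889908

(d) Range probability:
P(8 ≤ X ≤ 11) = P(X ≤ 11) - P(X ≤ 7)
                   = F(11) - F(7)
                   = 0.889908 - 0.143113
                   = 0.746795

This means approximately 74.7% of outcomes fall in the interval [8, 11].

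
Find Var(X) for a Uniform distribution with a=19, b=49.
75.0000

We have X ~ Uniform(a=19, b=49).

For a Uniform distribution with a=19, b=49:
Var(X) = 75.0000

The variance measures the spread of the distribution around the mean.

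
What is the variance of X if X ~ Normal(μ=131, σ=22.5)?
506.2500

We have X ~ Normal(μ=131, σ=22.5).

For a Normal distribution with μ=131, σ=22.5:
Var(X) = 506.2500

The variance measures the spread of the distribution around the mean.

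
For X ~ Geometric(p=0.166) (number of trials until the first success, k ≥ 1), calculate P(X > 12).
0.113238

We have X ~ Geometric(p=0.166) (number of trials until the first success, k ≥ 1).

P(X > 12) = 1 - P(X ≤ 12)
                = 1 - F(12)
                = 1 - 0.886762
                = 0.113238

So there's approximately a 11.3% chance that X exceeds 12.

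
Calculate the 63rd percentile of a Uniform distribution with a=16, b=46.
34.9000

We have X ~ Uniform(a=16, b=46).

We want to find x such that P(X ≤ x) = 0.63.

This is the 63rd percentile, which means 63% of values fall below this point.

Using the inverse CDF (quantile function):
x = F⁻¹(0.63) = 34.9000

Verification: P(X ≤ 34.9000) = 0.63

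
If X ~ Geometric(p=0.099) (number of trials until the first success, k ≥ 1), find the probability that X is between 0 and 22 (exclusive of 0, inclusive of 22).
0.899087

We have X ~ Geometric(p=0.099) (number of trials until the first success, k ≥ 1).

To find P(0 < X ≤ 22), we use:
P(0 < X ≤ 22) = P(X ≤ 22) - P(X ≤ 0)
                 = F(22) - F(0)
                 = 0.899087 - 0.000000
                 = 0.899087

So there's approximately a 89.9% chance that X falls in this range.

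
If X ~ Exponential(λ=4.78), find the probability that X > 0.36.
0.178923

We have X ~ Exponential(λ=4.78).

P(X > 0.36) = 1 - P(X ≤ 0.36)
                = 1 - F(0.36)
                = 1 - 0.821077
                = 0.178923

So there's approximately a 17.9% chance that X exceeds 0.36.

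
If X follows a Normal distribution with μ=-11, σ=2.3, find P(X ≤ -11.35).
0.439525

We have X ~ Normal(μ=-11, σ=2.3).

The CDF gives us P(X ≤ k).

Using the CDF:
P(X ≤ -11.35) = 0.439525

This means there's approximately a 44.0% chance that X is at most -11.35.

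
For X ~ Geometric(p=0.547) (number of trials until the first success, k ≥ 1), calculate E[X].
1.8282

We have X ~ Geometric(p=0.547) (number of trials until the first success, k ≥ 1).

For a Geometric distribution with p=0.547 (number of trials until the first success, k ≥ 1):
E[X] = 1.8282

This is the expected (average) value of X.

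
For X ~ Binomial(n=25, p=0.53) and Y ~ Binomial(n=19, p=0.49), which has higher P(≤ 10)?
Y has higher probability (P(Y ≤ 10) = 0.7072 > P(X ≤ 10) = 0.1353)

Compute P(≤ 10) for each distribution:

X ~ Binomial(n=25, p=0.53):
P(X ≤ 10) = 0.1353

Y ~ Binomial(n=19, p=0.49):
P(Y ≤ 10) = 0.7072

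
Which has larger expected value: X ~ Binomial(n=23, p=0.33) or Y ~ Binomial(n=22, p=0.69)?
Y has larger mean (15.1800 > 7.5900)

Compute the expected value for each distribution:

X ~ Binomial(n=23, p=0.33):
E[X] = 7.5900

Y ~ Binomial(n=22, p=0.69):
E[Y] = 15.1800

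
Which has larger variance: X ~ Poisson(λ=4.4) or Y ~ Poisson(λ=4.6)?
Y has larger variance (4.6000 > 4.4000)

Compute the variance for each distribution:

X ~ Poisson(λ=4.4):
Var(X) = 4.4000

Y ~ Poisson(λ=4.6):
Var(Y) = 4.6000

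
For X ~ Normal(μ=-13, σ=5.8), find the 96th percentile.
-2.8460

We have X ~ Normal(μ=-13, σ=5.8).

We want to find x such that P(X ≤ x) = 0.96.

This is the 96th percentile, which means 96% of values fall below this point.

Using the inverse CDF (quantile function):
x = F⁻¹(0.96) = -2.8460

Verification: P(X ≤ -2.8460) = 0.96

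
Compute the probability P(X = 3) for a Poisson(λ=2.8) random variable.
0.222484

We have X ~ Poisson(λ=2.8).

For a Poisson distribution, the PMF gives us the probability of each outcome.

Using the PMF formula:
P(X = 3) = 0.222484

Rounded to 4 decimal places: 0.2225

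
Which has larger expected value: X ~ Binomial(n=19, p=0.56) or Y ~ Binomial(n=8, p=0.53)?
X has larger mean (10.6400 > 4.2400)

Compute the expected value for each distribution:

X ~ Binomial(n=19, p=0.56):
E[X] = 10.6400

Y ~ Binomial(n=8, p=0.53):
E[Y] = 4.2400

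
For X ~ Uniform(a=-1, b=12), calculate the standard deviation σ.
3.7528

We have X ~ Uniform(a=-1, b=12).

For a Uniform distribution with a=-1, b=12:
σ = √Var(X) = 3.7528

The standard deviation is the square root of the variance.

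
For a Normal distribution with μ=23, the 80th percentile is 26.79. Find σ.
σ = 4.5032

For X ~ Normal(μ, σ), the p-th percentile satisfies x = μ + z_p × σ,
where z_p = Φ⁻¹(p) is the standard normal quantile.

Step 1: z_{0.8} = Φ⁻¹(0.8) = 0.8416

Step 2: Solve for σ:
26.79 = 23 + 0.8416 × σ
σ = (26.79 - 23) / 0.8416
σ = 3.79 / 0.8416
σ = 4.5032

Verification: μ + z × σ = 23 + 0.8416 × 4.5032 = 26.79 ✓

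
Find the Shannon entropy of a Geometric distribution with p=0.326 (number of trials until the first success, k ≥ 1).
1.9365 nats

We have X ~ Geometric(p=0.326) (number of trials until the first success, k ≥ 1).

The Shannon entropy measures the uncertainty or information content of the distribution.

For a Geometric distribution with p=0.326 (number of trials until the first success, k ≥ 1):
H(X) = 1.9365 nats

(In bits, this would be 2.7938 bits.)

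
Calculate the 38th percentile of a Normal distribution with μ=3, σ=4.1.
1.7475

We have X ~ Normal(μ=3, σ=4.1).

We want to find x such that P(X ≤ x) = 0.38.

This is the 38th percentile, which means 38% of values fall below this point.

Using the inverse CDF (quantile function):
x = F⁻¹(0.38) = 1.7475

Verification: P(X ≤ 1.7475) = 0.38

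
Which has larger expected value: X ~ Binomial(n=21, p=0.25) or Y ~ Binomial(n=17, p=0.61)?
Y has larger mean (10.3700 > 5.2500)

Compute the expected value for each distribution:

X ~ Binomial(n=21, p=0.25):
E[X] = 5.2500

Y ~ Binomial(n=17, p=0.61):
E[Y] = 10.3700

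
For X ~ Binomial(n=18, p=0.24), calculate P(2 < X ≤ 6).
0.725898

We have X ~ Binomial(n=18, p=0.24).

To find P(2 < X ≤ 6), we use:
P(2 < X ≤ 6) = P(X ≤ 6) - P(X ≤ 2)
                 = F(6) - F(2)
                 = 0.882904 - 0.157006
                 = 0.725898

So there's approximately a 72.6% chance that X falls in this range.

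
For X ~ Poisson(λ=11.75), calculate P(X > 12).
0.395468

We have X ~ Poisson(λ=11.75).

P(X > 12) = 1 - P(X ≤ 12)
                = 1 - F(12)
                = 1 - 0.604532
                = 0.395468

So there's approximately a 39.5% chance that X exceeds 12.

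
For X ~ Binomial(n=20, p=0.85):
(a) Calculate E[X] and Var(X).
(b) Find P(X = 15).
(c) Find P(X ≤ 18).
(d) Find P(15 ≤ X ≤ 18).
(a) E[X] = 17.0000, Var(X) = 2.5500
(b) P(X = 15) = 0.102845
(c) P(X ≤ 18) = 0.824442
(d) P(15 ≤ X ≤ 18) = 0.757134

We have X ~ Binomial(n=20, p=0.85).

(a) Moments:
E[X] = 17.0000
Var(X) = 2.5500
σ = √Var(X) = 1.5969

(b) Point probability using PMF:
P(X = 15) = 0.102845

(c) Cumulative probability using CDF:
P(X ≤ 18) = F(18) = 0.824442

(d) Range probability:
P(15 ≤ X ≤ 18) = P(X ≤ 18) - P(X ≤ 14)
                   = F(18) - F(14)
                   = 0.824442 - 0.067308
                   = 0.757134

This means approximately 75.7% of outcomes fall in the interval [15, 18].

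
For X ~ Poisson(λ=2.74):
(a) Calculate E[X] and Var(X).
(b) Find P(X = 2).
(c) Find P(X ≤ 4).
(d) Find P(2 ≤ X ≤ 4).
(a) E[X] = 2.7400, Var(X) = 2.7400
(b) P(X = 2) = 0.242384
(c) P(X ≤ 4) = 0.856898
(d) P(2 ≤ X ≤ 4) = 0.615405

We have X ~ Poisson(λ=2.74).

(a) Moments:
E[X] = 2.7400
Var(X) = 2.7400
σ = √Var(X) = 1.6553

(b) Point probability using PMF:
P(X = 2) = 0.242384

(c) Cumulative probability using CDF:
P(X ≤ 4) = F(4) = 0.856898

(d) Range probability:
P(2 ≤ X ≤ 4) = P(X ≤ 4) - P(X ≤ 1)
                   = F(4) - F(1)
                   = 0.856898 - 0.241493
                   = 0.615405

This means approximately 61.5% of outcomes fall in the interval [2, 4].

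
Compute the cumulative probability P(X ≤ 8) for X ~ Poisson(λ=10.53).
0.276397

We have X ~ Poisson(λ=10.53).

The CDF gives us P(X ≤ k).

Using the CDF:
P(X ≤ 8) = 0.276397

This means there's approximately a 27.6% chance that X is at most 8.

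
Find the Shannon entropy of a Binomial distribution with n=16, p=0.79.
1.8922 nats

We have X ~ Binomial(n=16, p=0.79).

The Shannon entropy measures the uncertainty or information content of the distribution.

For a Binomial distribution with n=16, p=0.79:
H(X) = 1.8922 nats

(In bits, this would be 2.7299 bits.)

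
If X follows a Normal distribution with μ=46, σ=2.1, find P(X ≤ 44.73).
0.272669

We have X ~ Normal(μ=46, σ=2.1).

The CDF gives us P(X ≤ k).

Using the CDF:
P(X ≤ 44.73) = 0.272669

This means there's approximately a 27.3% chance that X is at most 44.73.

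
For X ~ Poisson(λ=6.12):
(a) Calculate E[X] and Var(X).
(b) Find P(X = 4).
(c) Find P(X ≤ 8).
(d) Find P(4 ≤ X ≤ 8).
(a) E[X] = 6.1200, Var(X) = 6.1200
(b) P(X = 4) = 0.128503
(c) P(X ≤ 8) = 0.834602
(d) P(4 ≤ X ≤ 8) = 0.693790

We have X ~ Poisson(λ=6.12).

(a) Moments:
E[X] = 6.1200
Var(X) = 6.1200
σ = √Var(X) = 2.4739

(b) Point probability using PMF:
P(X = 4) = 0.128503

(c) Cumulative probability using CDF:
P(X ≤ 8) = F(8) = 0.834602

(d) Range probability:
P(4 ≤ X ≤ 8) = P(X ≤ 8) - P(X ≤ 3)
                   = F(8) - F(3)
                   = 0.834602 - 0.140813
                   = 0.693790

This means approximately 69.4% of outcomes fall in the interval [4, 8].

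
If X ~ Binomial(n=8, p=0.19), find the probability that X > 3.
0.047562

We have X ~ Binomial(n=8, p=0.19).

P(X > 3) = 1 - P(X ≤ 3)
                = 1 - F(3)
                = 1 - 0.952438
                = 0.047562

So there's approximately a 4.8% chance that X exceeds 3.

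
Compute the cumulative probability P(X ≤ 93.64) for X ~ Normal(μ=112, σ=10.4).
0.038750

We have X ~ Normal(μ=112, σ=10.4).

The CDF gives us P(X ≤ k).

Using the CDF:
P(X ≤ 93.64) = 0.038750

This means there's approximately a 3.9% chance that X is at most 93.64.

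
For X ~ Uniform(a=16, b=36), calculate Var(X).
33.3333

We have X ~ Uniform(a=16, b=36).

For a Uniform distribution with a=16, b=36:
Var(X) = 33.3333

The variance measures the spread of the distribution around the mean.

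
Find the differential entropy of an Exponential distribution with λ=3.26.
-0.1817 nats

We have X ~ Exponential(λ=3.26).

The differential entropy measures the uncertainty or information content of the distribution.

For an Exponential distribution with λ=3.26:
h(X) = -0.1817 nats

(In bits, this would be -0.2622 bits.)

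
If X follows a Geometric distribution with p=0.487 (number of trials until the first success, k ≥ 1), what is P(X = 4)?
0.065748

We have X ~ Geometric(p=0.487) (number of trials until the first success, k ≥ 1).

For a Geometric distribution, the PMF gives us the probability of each outcome.

Using the PMF formula:
P(X = 4) = 0.065748

Rounded to 4 decimal places: 0.0657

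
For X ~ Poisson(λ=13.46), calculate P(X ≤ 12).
0.413538

We have X ~ Poisson(λ=13.46).

The CDF gives us P(X ≤ k).

Using the CDF:
P(X ≤ 12) = 0.413538

This means there's approximately a 41.4% chance that X is at most 12.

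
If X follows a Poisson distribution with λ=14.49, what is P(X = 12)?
0.091108

We have X ~ Poisson(λ=14.49).

For a Poisson distribution, the PMF gives us the probability of each outcome.

Using the PMF formula:
P(X = 12) = 0.091108

Rounded to 4 decimal places: 0.0911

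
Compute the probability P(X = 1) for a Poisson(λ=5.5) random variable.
0.022477

We have X ~ Poisson(λ=5.5).

For a Poisson distribution, the PMF gives us the probability of each outcome.

Using the PMF formula:
P(X = 1) = 0.022477

Rounded to 4 decimal places: 0.0225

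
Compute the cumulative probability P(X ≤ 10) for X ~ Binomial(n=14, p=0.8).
0.301810

We have X ~ Binomial(n=14, p=0.8).

The CDF gives us P(X ≤ k).

Using the CDF:
P(X ≤ 10) = 0.301810

This means there's approximately a 30.2% chance that X is at most 10.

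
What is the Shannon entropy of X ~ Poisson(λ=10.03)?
2.5629 nats

We have X ~ Poisson(λ=10.03).

The Shannon entropy measures the uncertainty or information content of the distribution.

For a Poisson distribution with λ=10.03:
H(X) = 2.5629 nats

(In bits, this would be 3.6975 bits.)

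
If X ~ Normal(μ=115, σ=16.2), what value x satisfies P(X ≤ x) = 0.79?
128.0640

We have X ~ Normal(μ=115, σ=16.2).

We want to find x such that P(X ≤ x) = 0.79.

This is the 79th percentile, which means 79% of values fall below this point.

Using the inverse CDF (quantile function):
x = F⁻¹(0.79) = 128.0640

Verification: P(X ≤ 128.0640) = 0.79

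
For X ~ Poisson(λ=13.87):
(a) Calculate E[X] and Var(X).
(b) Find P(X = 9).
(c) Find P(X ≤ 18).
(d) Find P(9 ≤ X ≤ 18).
(a) E[X] = 13.8700, Var(X) = 13.8700
(b) P(X = 9) = 0.049575
(c) P(X ≤ 18) = 0.889716
(d) P(9 ≤ X ≤ 18) = 0.823593

We have X ~ Poisson(λ=13.87).

(a) Moments:
E[X] = 13.8700
Var(X) = 13.8700
σ = √Var(X) = 3.7242

(b) Point probability using PMF:
P(X = 9) = 0.049575

(c) Cumulative probability using CDF:
P(X ≤ 18) = F(18) = 0.889716

(d) Range probability:
P(9 ≤ X ≤ 18) = P(X ≤ 18) - P(X ≤ 8)
                   = F(18) - F(8)
                   = 0.889716 - 0.066124
                   = 0.823593

This means approximately 82.4% of outcomes fall in the interval [9, 18].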